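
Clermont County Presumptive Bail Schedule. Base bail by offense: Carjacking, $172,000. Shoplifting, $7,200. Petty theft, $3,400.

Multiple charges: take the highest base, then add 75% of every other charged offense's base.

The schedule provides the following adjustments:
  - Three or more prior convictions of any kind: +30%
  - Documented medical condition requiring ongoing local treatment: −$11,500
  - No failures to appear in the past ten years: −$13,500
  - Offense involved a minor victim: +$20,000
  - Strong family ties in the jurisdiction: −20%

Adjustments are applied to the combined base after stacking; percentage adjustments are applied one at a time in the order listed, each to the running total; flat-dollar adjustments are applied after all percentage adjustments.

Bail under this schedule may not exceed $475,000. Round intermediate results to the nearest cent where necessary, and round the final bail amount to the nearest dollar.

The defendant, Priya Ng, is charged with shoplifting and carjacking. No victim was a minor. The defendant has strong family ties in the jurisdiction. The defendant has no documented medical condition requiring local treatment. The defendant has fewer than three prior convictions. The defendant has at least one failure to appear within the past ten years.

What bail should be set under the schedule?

$141,920

Base amounts from the schedule: shoplifting $7,200; carjacking $172,000.
Stacking rule: highest base plus 75% of each additional charge. Highest is carjacking at $172,000. Additional: $7,200 × 75% = $5,400. Combined base = $172,000 + $5,400 = $177,400.
Strong family ties in the jurisdiction (−20%): $177,400 × 0.8 = $141,920.
$141,920 is within the $475,000 maximum.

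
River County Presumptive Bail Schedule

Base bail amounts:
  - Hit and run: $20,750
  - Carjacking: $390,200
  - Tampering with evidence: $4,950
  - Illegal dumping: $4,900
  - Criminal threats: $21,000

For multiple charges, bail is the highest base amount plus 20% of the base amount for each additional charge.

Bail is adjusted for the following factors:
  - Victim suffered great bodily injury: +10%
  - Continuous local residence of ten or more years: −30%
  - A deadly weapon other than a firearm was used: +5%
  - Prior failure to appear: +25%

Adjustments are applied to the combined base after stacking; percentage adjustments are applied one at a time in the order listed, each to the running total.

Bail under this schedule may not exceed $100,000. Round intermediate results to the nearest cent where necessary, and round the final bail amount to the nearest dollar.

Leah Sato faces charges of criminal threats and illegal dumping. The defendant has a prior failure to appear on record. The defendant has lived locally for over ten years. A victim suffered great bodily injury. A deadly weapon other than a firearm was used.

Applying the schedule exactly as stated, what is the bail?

Base amounts from the schedule: criminal threats $21,000; illegal dumping $4,900.
Stacking rule: highest base plus 20% of each additional charge. Highest is criminal threats at $21,000. Additional: $4,900 × 20% = $980. Combined base = $21,000 + $980 = $21,980.
Victim suffered great bodily injury (+10%): $21,980 × 1.1 = $24,178.
Continuous local residence of ten or more years (−30%): $24,178 × 0.7 = $16,924.60.
A deadly weapon other than a firearm was used (+5%): $16,924.60 × 1.05 = $17,770.83.
Prior failure to appear (+25%): $17,770.83 × 1.25 = $22,213.54.
$22,213.54 is within the $100,000 maximum.
Rounded to the nearest dollar: $22,214.

$22,214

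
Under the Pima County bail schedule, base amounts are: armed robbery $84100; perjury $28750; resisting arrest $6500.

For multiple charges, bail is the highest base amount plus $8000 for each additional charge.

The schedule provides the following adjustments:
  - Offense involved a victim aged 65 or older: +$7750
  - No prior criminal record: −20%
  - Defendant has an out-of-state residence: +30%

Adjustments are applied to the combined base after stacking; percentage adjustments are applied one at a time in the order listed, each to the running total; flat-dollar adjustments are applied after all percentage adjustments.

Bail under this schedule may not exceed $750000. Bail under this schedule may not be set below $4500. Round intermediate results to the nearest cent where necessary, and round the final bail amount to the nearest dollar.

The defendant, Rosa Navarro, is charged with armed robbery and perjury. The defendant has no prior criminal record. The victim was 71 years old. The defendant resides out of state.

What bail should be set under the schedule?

Base amounts from the schedule: armed robbery $84100; perjury $28750.
Stacking rule: highest base plus $8000 per additional charge. Highest is armed robbery at $84100; 1 additional charge → +$8000. Combined base = $92100.
No prior criminal record (−20%): $92100 × 0.8 = $73680.
Defendant has an out-of-state residence (+30%): $73680 × 1.3 = $95784.
Offense involved a victim aged 65 or older (+$7750 flat): $95784 + $7750 = $103534.
$103534 is within the $750000 maximum.
$103534 is at or above the $4500 minimum.

$103534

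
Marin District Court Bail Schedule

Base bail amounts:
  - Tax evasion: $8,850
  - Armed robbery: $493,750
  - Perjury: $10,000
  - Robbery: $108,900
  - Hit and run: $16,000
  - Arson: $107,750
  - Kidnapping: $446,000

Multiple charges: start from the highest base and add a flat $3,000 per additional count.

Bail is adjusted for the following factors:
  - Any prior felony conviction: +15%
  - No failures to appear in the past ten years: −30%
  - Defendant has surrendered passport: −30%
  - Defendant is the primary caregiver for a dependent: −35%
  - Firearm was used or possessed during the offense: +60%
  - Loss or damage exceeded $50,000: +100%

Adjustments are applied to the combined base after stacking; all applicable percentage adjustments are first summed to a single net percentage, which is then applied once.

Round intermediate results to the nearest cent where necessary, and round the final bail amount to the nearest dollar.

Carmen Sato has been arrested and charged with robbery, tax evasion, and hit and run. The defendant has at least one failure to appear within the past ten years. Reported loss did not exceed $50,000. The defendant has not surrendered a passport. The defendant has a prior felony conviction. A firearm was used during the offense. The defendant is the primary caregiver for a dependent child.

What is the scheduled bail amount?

Base amounts from the schedule: robbery $108,900; tax evasion $8,850; hit and run $16,000.
Stacking rule: highest base plus $3,000 per additional charge. Highest is robbery at $108,900; 2 additional charges → +$6,000. Combined base = $114,900.
Net percentage adjustment: +15% −35% +60% = +40%. $114,900 × 1.4 = $160,860.

$160,860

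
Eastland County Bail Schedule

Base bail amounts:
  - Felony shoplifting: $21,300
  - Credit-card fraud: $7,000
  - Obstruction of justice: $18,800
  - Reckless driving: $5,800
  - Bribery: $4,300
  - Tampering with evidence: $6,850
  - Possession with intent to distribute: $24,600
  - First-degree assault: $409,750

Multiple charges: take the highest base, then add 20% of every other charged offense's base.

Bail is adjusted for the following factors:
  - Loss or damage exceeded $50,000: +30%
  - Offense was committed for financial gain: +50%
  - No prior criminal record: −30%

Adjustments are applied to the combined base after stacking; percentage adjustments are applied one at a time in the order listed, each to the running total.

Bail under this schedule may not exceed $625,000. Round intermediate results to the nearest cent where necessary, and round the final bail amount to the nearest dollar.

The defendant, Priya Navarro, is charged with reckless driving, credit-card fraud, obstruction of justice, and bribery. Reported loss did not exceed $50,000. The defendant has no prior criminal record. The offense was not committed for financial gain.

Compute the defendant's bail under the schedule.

$15,554

Base amounts from the schedule: reckless driving $5,800; credit-card fraud $7,000; obstruction of justice $18,800; bribery $4,300.
Stacking rule: highest base plus 20% of each additional charge. Highest is obstruction of justice at $18,800. Additional: $5,800 × 20% = $1,160; $7,000 × 20% = $1,400; $4,300 × 20% = $860. Combined base = $18,800 + $3,420 = $22,220.
No prior criminal record (−30%): $22,220 × 0.7 = $15,554.
$15,554 is within the $625,000 maximum.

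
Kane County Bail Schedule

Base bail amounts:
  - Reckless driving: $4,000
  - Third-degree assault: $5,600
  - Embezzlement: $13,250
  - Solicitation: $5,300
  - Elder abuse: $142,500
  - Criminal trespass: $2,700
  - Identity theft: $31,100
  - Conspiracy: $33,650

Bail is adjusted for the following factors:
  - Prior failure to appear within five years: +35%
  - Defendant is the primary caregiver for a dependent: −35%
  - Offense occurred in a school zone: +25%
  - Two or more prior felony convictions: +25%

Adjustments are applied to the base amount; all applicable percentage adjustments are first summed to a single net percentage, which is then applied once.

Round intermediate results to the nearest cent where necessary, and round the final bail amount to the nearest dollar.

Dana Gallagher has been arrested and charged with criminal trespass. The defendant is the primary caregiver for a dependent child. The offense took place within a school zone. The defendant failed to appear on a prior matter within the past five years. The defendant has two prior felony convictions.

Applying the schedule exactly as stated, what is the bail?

$4,050

Base amounts from the schedule: criminal trespass $2,700.
Single charge. Combined base = $2,700.
Net percentage adjustment: +35% −35% +25% +25% = +50%. $2,700 × 1.5 = $4,050.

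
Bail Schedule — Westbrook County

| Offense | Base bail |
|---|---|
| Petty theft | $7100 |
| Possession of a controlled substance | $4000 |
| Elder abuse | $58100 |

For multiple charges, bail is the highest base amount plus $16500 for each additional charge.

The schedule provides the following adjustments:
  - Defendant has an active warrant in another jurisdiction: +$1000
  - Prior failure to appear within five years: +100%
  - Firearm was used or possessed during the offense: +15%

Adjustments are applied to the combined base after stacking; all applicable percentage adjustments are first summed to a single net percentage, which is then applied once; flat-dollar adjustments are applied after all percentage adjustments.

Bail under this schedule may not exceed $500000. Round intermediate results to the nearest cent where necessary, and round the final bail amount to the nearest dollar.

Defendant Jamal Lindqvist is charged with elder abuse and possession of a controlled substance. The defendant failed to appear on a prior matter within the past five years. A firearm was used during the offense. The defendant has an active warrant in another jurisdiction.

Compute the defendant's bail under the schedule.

Base amounts from the schedule: elder abuse $58100; possession of a controlled substance $4000.
Stacking rule: highest base plus $16500 per additional charge. Highest is elder abuse at $58100; 1 additional charge → +$16500. Combined base = $74600.
Net percentage adjustment: +100% +15% = +115%. $74600 × 2.15 = $160390.
Defendant has an active warrant in another jurisdiction (+$1000 flat): $160390 + $1000 = $161390.
$161390 is within the $500000 maximum.

$161390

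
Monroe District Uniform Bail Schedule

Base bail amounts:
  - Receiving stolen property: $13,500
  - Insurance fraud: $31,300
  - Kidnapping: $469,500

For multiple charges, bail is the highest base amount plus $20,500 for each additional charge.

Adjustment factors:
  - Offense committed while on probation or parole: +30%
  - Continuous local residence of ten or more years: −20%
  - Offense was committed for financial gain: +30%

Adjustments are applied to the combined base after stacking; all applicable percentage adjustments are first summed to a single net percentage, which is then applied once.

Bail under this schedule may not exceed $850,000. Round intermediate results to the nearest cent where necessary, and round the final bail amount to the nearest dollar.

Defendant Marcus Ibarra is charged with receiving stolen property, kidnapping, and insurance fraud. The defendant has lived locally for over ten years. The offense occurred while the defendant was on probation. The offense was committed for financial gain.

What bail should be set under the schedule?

$714,700

Base amounts from the schedule: receiving stolen property $13,500; kidnapping $469,500; insurance fraud $31,300.
Stacking rule: highest base plus $20,500 per additional charge. Highest is kidnapping at $469,500; 2 additional charges → +$41,000. Combined base = $510,500.
Net percentage adjustment: +30% −20% +30% = +40%. $510,500 × 1.4 = $714,700.
$714,700 is within the $850,000 maximum.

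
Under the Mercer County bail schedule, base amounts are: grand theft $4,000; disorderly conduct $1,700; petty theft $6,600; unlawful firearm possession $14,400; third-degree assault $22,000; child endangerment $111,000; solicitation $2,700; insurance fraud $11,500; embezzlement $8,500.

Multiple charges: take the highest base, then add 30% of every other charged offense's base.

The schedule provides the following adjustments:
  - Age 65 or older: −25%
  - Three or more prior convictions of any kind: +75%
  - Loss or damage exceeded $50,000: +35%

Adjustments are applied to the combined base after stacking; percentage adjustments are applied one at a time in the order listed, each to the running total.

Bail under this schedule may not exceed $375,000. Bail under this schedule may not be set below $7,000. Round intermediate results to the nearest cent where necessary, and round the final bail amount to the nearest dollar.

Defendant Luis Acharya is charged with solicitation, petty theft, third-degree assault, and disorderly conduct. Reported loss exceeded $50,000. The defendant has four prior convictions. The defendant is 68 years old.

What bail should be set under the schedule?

Base amounts from the schedule: solicitation $2,700; petty theft $6,600; third-degree assault $22,000; disorderly conduct $1,700.
Stacking rule: highest base plus 30% of each additional charge. Highest is third-degree assault at $22,000. Additional: $2,700 × 30% = $810; $6,600 × 30% = $1,980; $1,700 × 30% = $510. Combined base = $22,000 + $3,300 = $25,300.
Age 65 or older (−25%): $25,300 × 0.75 = $18,975.
Three or more prior convictions of any kind (+75%): $18,975 × 1.75 = $33,206.25.
Loss or damage exceeded $50,000 (+35%): $33,206.25 × 1.35 = $44,828.44.
$44,828.44 is within the $375,000 maximum.
$44,828.44 is at or above the $7,000 minimum.
Rounded to the nearest dollar: $44,828.

$44,828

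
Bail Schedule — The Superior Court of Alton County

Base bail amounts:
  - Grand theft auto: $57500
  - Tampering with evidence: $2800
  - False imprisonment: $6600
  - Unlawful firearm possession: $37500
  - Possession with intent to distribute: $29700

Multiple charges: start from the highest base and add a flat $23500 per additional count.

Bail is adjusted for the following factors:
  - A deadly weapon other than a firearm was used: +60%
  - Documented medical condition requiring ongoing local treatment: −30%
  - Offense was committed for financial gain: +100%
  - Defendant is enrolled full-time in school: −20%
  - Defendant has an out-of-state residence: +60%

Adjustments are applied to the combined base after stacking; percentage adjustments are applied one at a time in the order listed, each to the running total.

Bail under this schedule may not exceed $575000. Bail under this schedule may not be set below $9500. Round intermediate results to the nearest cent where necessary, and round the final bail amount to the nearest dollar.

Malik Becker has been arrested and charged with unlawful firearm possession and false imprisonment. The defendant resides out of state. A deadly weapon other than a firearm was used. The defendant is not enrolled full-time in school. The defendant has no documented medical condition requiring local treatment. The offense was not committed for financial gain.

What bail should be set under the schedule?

Base amounts from the schedule: unlawful firearm possession $37500; false imprisonment $6600.
Stacking rule: highest base plus $23500 per additional charge. Highest is unlawful firearm possession at $37500; 1 additional charge → +$23500. Combined base = $61000.
A deadly weapon other than a firearm was used (+60%): $61000 × 1.6 = $97600.
Defendant has an out-of-state residence (+60%): $97600 × 1.6 = $156160.
$156160 is within the $575000 maximum.
$156160 is at or above the $9500 minimum.

$156160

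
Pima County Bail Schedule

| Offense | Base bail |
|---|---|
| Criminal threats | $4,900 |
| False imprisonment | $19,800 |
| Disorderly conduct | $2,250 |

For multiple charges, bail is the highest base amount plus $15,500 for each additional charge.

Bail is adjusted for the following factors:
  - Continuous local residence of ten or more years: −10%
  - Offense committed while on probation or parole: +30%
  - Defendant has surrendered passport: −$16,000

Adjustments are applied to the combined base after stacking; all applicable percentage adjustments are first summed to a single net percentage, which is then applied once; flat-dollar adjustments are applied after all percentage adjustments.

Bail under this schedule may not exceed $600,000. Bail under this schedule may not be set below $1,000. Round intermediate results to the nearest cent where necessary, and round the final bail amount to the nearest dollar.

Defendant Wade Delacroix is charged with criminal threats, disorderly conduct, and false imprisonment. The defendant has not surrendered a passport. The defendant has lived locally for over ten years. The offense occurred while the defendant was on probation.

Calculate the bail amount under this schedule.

$60,960

Base amounts from the schedule: criminal threats $4,900; disorderly conduct $2,250; false imprisonment $19,800.
Stacking rule: highest base plus $15,500 per additional charge. Highest is false imprisonment at $19,800; 2 additional charges → +$31,000. Combined base = $50,800.
Net percentage adjustment: −10% +30% = +20%. $50,800 × 1.2 = $60,960.
$60,960 is within the $600,000 maximum.
$60,960 is at or above the $1,000 minimum.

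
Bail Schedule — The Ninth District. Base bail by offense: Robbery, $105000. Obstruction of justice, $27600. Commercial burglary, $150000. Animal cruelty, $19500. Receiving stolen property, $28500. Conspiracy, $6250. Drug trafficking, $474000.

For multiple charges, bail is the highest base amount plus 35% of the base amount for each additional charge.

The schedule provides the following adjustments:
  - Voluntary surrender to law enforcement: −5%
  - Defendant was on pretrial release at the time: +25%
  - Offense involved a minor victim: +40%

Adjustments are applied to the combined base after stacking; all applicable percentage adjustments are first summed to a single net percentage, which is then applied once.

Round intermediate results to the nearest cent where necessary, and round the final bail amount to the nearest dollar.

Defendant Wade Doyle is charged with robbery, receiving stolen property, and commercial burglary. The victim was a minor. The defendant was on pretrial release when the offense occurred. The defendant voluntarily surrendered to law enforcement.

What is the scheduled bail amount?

$314760

Base amounts from the schedule: robbery $105000; receiving stolen property $28500; commercial burglary $150000.
Stacking rule: highest base plus 35% of each additional charge. Highest is commercial burglary at $150000. Additional: $105000 × 35% = $36750; $28500 × 35% = $9975. Combined base = $150000 + $46725 = $196725.
Net percentage adjustment: −5% +25% +40% = +60%. $196725 × 1.6 = $314760.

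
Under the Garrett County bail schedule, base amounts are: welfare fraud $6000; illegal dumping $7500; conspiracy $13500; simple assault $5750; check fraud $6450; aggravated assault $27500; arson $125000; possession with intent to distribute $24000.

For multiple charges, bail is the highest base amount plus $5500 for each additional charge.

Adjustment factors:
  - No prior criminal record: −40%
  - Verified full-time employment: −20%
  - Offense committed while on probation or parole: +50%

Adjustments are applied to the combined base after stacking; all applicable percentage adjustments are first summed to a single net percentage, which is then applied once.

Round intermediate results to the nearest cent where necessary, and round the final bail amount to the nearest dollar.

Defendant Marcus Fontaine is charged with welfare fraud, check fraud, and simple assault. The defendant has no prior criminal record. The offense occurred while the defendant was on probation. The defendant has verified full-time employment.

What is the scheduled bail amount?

Base amounts from the schedule: welfare fraud $6000; check fraud $6450; simple assault $5750.
Stacking rule: highest base plus $5500 per additional charge. Highest is check fraud at $6450; 2 additional charges → +$11000. Combined base = $17450.
Net percentage adjustment: −40% −20% +50% = −10%. $17450 × 0.9 = $15705.

$15705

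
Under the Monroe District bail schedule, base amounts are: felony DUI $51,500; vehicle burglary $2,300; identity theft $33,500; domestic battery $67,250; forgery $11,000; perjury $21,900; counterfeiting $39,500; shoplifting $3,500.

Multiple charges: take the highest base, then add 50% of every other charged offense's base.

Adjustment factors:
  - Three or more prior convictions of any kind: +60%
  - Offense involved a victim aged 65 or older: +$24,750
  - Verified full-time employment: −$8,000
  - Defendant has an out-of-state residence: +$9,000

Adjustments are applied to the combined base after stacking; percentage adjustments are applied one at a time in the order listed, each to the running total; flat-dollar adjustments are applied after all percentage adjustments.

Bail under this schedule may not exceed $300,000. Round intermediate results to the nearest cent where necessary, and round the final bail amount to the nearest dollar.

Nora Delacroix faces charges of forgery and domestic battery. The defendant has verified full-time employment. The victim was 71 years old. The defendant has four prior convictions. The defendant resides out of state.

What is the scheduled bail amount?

Base amounts from the schedule: forgery $11,000; domestic battery $67,250.
Stacking rule: highest base plus 50% of each additional charge. Highest is domestic battery at $67,250. Additional: $11,000 × 50% = $5,500. Combined base = $67,250 + $5,500 = $72,750.
Three or more prior convictions of any kind (+60%): $72,750 × 1.6 = $116,400.
Offense involved a victim aged 65 or older (+$24,750 flat): $116,400 + $24,750 = $141,150.
Verified full-time employment (−$8,000 flat): $141,150 − $8,000 = $133,150.
Defendant has an out-of-state residence (+$9,000 flat): $133,150 + $9,000 = $142,150.
$142,150 is within the $300,000 maximum.

$142,150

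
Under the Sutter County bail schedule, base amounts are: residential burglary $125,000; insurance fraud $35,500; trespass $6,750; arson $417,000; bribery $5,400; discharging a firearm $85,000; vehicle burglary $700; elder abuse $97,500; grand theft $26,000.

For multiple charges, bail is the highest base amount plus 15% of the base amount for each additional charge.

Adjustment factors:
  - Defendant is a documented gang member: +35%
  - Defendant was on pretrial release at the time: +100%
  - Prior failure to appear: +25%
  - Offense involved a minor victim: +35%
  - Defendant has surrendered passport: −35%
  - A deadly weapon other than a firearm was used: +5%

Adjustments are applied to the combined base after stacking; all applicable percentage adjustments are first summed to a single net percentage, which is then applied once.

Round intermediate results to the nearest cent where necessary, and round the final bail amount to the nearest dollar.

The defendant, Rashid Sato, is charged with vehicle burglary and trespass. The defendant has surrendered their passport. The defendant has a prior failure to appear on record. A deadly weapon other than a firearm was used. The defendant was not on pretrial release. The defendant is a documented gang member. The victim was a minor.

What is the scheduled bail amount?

$11,311

Base amounts from the schedule: vehicle burglary $700; trespass $6,750.
Stacking rule: highest base plus 15% of each additional charge. Highest is trespass at $6,750. Additional: $700 × 15% = $105. Combined base = $6,750 + $105 = $6,855.
Net percentage adjustment: +35% +25% +35% −35% +5% = +65%. $6,855 × 1.65 = $11,310.75.
Rounded to the nearest dollar: $11,311.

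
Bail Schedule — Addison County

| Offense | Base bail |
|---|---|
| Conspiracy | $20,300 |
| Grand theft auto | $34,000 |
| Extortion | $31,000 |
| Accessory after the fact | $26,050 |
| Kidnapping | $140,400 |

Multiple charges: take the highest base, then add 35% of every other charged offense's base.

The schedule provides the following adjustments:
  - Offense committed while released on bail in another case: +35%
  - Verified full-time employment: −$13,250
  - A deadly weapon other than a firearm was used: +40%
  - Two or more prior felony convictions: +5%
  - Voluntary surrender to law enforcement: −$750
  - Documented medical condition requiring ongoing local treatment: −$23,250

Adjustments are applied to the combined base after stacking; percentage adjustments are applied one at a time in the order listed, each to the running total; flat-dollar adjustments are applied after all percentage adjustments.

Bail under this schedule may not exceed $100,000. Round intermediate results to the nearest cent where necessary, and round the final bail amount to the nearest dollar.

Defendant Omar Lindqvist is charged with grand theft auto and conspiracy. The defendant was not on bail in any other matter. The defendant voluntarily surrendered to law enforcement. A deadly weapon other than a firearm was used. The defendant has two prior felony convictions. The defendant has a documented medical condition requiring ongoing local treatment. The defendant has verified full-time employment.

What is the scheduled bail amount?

Base amounts from the schedule: grand theft auto $34,000; conspiracy $20,300.
Stacking rule: highest base plus 35% of each additional charge. Highest is grand theft auto at $34,000. Additional: $20,300 × 35% = $7,105. Combined base = $34,000 + $7,105 = $41,105.
A deadly weapon other than a firearm was used (+40%): $41,105 × 1.4 = $57,547.
Two or more prior felony convictions (+5%): $57,547 × 1.05 = $60,424.35.
Verified full-time employment (−$13,250 flat): $60,424.35 − $13,250 = $47,174.35.
Voluntary surrender to law enforcement (−$750 flat): $47,174.35 − $750 = $46,424.35.
Documented medical condition requiring ongoing local treatment (−$23,250 flat): $46,424.35 − $23,250 = $23,174.35.
$23,174.35 is within the $100,000 maximum.
Rounded to the nearest dollar: $23,174.

$23,174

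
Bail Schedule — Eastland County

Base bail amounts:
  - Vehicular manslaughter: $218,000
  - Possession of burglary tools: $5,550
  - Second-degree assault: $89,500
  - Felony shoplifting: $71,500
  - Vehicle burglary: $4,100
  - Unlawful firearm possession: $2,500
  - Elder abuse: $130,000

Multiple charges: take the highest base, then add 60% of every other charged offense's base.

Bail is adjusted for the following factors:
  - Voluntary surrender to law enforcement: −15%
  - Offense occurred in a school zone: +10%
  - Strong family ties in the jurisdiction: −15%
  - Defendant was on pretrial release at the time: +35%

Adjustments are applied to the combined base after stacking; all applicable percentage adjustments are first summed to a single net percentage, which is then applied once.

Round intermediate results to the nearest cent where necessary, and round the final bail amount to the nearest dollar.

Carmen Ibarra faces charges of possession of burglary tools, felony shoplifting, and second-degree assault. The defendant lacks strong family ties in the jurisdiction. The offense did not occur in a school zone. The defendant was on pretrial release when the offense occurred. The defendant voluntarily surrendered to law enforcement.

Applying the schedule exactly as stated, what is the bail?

Base amounts from the schedule: possession of burglary tools $5,550; felony shoplifting $71,500; second-degree assault $89,500.
Stacking rule: highest base plus 60% of each additional charge. Highest is second-degree assault at $89,500. Additional: $5,550 × 60% = $3,330; $71,500 × 60% = $42,900. Combined base = $89,500 + $46,230 = $135,730.
Net percentage adjustment: −15% +35% = +20%. $135,730 × 1.2 = $162,876.

$162,876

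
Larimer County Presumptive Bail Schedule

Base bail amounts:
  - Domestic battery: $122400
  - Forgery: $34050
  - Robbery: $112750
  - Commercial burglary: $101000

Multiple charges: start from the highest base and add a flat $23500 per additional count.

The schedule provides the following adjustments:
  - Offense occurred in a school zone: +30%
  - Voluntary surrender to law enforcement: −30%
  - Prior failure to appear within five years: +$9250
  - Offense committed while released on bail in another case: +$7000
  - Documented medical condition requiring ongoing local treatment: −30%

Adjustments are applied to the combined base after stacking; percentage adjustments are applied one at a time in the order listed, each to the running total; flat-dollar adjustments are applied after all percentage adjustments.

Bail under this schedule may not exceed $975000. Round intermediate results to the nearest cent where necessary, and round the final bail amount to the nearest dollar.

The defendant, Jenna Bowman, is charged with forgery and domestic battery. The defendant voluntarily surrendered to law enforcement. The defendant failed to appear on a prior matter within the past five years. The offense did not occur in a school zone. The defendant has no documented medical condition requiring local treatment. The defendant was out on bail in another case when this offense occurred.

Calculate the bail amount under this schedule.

Base amounts from the schedule: forgery $34050; domestic battery $122400.
Stacking rule: highest base plus $23500 per additional charge. Highest is domestic battery at $122400; 1 additional charge → +$23500. Combined base = $145900.
Voluntary surrender to law enforcement (−30%): $145900 × 0.7 = $102130.
Prior failure to appear within five years (+$9250 flat): $102130 + $9250 = $111380.
Offense committed while released on bail in another case (+$7000 flat): $111380 + $7000 = $118380.
$118380 is within the $975000 maximum.

$118380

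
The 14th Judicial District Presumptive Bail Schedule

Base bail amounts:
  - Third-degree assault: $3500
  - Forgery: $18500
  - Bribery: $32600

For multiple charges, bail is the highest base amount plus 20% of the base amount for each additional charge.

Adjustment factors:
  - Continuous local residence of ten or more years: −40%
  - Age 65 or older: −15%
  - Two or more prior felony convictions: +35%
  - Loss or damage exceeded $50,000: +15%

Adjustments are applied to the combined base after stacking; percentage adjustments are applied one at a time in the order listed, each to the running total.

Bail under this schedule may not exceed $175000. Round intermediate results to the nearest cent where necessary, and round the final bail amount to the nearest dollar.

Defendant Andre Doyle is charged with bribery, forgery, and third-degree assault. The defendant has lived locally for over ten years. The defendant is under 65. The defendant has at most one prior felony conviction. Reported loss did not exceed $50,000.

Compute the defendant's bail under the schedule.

Base amounts from the schedule: bribery $32600; forgery $18500; third-degree assault $3500.
Stacking rule: highest base plus 20% of each additional charge. Highest is bribery at $32600. Additional: $18500 × 20% = $3700; $3500 × 20% = $700. Combined base = $32600 + $4400 = $37000.
Continuous local residence of ten or more years (−40%): $37000 × 0.6 = $22200.
$22200 is within the $175000 maximum.

$22200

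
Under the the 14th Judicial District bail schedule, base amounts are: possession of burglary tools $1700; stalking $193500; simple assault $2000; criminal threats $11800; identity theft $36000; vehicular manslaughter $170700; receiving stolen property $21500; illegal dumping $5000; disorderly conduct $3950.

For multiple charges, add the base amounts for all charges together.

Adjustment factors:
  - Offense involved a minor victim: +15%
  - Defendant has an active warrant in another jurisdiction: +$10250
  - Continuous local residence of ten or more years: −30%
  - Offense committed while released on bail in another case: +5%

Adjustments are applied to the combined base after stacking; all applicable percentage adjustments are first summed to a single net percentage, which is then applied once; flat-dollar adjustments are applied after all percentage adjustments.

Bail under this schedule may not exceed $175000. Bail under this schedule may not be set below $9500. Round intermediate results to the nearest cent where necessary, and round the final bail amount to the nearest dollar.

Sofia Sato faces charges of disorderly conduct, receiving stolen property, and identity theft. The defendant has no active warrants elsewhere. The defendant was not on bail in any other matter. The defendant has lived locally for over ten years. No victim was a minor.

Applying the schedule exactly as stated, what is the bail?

Base amounts from the schedule: disorderly conduct $3950; receiving stolen property $21500; identity theft $36000.
Stacking rule: sum of all bases. $3950 + $21500 + $36000 = $61450.
Continuous local residence of ten or more years (−30%): $61450 × 0.7 = $43015.
$43015 is within the $175000 maximum.
$43015 is at or above the $9500 minimum.

$43015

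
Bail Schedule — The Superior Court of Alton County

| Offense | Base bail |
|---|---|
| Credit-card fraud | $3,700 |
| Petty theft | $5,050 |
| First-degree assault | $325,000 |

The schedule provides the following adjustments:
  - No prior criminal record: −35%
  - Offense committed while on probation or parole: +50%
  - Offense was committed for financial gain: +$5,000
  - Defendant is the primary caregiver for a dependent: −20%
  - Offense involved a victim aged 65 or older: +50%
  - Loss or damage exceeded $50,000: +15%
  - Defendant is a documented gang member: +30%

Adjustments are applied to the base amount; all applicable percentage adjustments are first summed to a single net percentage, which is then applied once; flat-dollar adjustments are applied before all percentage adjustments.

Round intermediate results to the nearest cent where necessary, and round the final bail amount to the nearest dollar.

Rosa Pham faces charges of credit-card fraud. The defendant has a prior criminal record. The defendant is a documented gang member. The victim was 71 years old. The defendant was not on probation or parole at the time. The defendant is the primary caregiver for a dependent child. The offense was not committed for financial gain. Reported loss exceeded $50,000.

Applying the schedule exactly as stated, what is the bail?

$6,475

Base amounts from the schedule: credit-card fraud $3,700.
Single charge. Combined base = $3,700.
Net percentage adjustment: −20% +50% +15% +30% = +75%. $3,700 × 1.75 = $6,475.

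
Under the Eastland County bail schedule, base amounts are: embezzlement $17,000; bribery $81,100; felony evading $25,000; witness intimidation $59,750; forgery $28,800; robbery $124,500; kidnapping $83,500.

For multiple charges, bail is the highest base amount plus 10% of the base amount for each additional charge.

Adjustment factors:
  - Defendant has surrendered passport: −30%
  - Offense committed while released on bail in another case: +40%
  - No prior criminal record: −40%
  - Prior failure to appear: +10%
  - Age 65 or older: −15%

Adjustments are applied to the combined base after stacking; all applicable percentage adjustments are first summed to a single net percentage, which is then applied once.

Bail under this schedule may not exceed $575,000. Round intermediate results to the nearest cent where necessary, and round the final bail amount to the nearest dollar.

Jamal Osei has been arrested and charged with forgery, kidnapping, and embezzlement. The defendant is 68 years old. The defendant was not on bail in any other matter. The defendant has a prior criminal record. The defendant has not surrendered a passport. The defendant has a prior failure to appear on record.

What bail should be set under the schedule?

$83,676

Base amounts from the schedule: forgery $28,800; kidnapping $83,500; embezzlement $17,000.
Stacking rule: highest base plus 10% of each additional charge. Highest is kidnapping at $83,500. Additional: $28,800 × 10% = $2,880; $17,000 × 10% = $1,700. Combined base = $83,500 + $4,580 = $88,080.
Net percentage adjustment: +10% −15% = −5%. $88,080 × 0.95 = $83,676.
$83,676 is within the $575,000 maximum.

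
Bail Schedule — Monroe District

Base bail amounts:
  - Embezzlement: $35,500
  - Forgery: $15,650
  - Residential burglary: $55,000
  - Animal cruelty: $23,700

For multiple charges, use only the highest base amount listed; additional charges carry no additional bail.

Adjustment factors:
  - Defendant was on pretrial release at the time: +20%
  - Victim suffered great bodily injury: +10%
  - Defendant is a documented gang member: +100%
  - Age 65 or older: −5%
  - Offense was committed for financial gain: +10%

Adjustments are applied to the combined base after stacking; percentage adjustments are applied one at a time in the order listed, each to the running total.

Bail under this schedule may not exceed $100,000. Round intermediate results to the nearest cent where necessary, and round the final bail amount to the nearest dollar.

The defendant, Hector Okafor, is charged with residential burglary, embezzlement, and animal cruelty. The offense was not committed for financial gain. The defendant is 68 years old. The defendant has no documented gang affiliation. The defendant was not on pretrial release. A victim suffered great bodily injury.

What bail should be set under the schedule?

Base amounts from the schedule: residential burglary $55,000; embezzlement $35,500; animal cruelty $23,700.
Stacking rule: use the highest base only. Highest is residential burglary at $55,000. Combined base = $55,000.
Victim suffered great bodily injury (+10%): $55,000 × 1.1 = $60,500.
Age 65 or older (−5%): $60,500 × 0.95 = $57,475.
$57,475 is within the $100,000 maximum.

$57,475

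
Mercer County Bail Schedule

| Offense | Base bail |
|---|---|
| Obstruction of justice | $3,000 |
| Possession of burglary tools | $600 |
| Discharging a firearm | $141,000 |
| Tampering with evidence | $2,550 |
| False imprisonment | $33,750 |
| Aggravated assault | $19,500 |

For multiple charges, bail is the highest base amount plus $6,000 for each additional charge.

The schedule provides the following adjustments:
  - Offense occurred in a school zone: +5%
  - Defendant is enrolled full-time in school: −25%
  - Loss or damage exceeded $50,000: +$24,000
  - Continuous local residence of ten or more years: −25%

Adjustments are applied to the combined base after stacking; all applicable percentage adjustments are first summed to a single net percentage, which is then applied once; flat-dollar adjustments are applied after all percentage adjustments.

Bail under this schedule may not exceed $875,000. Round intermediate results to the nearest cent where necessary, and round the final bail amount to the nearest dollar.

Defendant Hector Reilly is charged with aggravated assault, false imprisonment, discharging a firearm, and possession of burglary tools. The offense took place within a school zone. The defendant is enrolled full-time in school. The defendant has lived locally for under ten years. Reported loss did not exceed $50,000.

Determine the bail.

$127,200

Base amounts from the schedule: aggravated assault $19,500; false imprisonment $33,750; discharging a firearm $141,000; possession of burglary tools $600.
Stacking rule: highest base plus $6,000 per additional charge. Highest is discharging a firearm at $141,000; 3 additional charges → +$18,000. Combined base = $159,000.
Net percentage adjustment: +5% −25% = −20%. $159,000 × 0.8 = $127,200.
$127,200 is within the $875,000 maximum.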